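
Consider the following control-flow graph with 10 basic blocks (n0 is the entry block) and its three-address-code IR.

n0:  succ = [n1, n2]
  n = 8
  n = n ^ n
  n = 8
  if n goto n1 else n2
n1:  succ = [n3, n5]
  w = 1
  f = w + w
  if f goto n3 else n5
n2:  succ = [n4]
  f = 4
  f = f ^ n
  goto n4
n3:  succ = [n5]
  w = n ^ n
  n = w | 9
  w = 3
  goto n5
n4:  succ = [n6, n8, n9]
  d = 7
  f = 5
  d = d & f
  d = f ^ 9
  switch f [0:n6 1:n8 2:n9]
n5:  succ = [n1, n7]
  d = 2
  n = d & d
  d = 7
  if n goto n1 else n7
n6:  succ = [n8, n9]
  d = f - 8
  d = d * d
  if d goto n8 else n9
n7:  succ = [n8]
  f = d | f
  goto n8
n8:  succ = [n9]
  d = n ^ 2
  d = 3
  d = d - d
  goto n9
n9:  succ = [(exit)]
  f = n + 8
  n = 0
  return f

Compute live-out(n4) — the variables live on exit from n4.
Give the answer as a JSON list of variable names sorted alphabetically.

def/use:
  n0: {n} / ∅
  n1: {f,w} / ∅
  n2: {f} / {n}
  n3: {n,w} / {n}
  n4: {d,f} / ∅
  n5: {d,n} / ∅
  n6: {d} / {f}
  n7: {f} / {d,f}
  n8: {d} / {n}
  n9: {f,n} / {n}

Live sets:
  live n0: ∅→{n}
  live n1: {n}→{f,n}
  live n2: {n}→{n}
  live n3: {f,n}→{f}
  live n4: {n}→{f,n}
  live n5: {f}→{d,f,n}
  live n6: {f,n}→{n}
  live n7: {d,f,n}→{n}
  live n8: {n}→{n}
  live n9: {n}→∅

live-out(n4) = ["f", "n"]

Answer: ["f", "n"]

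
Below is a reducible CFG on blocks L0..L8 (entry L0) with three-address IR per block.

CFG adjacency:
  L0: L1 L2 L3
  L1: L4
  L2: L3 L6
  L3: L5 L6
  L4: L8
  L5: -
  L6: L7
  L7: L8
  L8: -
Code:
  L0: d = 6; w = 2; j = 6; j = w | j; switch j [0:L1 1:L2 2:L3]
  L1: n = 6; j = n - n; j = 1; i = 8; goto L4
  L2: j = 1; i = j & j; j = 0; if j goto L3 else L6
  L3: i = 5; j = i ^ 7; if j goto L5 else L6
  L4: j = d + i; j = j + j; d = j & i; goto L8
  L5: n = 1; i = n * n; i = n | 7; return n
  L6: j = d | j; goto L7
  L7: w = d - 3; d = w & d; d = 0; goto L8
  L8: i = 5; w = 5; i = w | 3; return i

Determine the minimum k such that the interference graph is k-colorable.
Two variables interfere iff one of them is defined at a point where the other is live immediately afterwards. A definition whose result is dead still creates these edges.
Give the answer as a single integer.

Answer: 3

Analysis:
Per-block:
  L0 def {d,j,w} use ∅
  L1 def {i,j,n} use ∅
  L2 def {i,j} use ∅
  L3 def {i,j} use ∅
  L4 def {d,j} use {d,i}
  L5 def {i,n} use ∅
  L6 def {j} use {d,j}
  L7 def {d,w} use {d}
  L8 def {i,w} use ∅

Live sets:
  L0: in=∅ out={d}
  L1: in={d} out={d,i}
  L2: in={d} out={d,j}
  L3: in={d} out={d,j}
  L4: in={d,i} out=∅
  L5: in=∅ out=∅
  L6: in={d,j} out={d}
  L7: in={d} out=∅
  L8: in=∅ out=∅

Conflict graph:
  d — {i,j,n,w}
  i — {d,j,n}
  j — {d,i,w}
  n — {d,i}
  w — {d,j}

Colouring:
  {d,i,j} pairwise interfere (3-clique) ⇒ χ ≥ 3
  assign d→c0 i→c1 j→c2 n→c2 w→c1 — no edge inside a register ⇒ χ ≤ 3
  χ = 3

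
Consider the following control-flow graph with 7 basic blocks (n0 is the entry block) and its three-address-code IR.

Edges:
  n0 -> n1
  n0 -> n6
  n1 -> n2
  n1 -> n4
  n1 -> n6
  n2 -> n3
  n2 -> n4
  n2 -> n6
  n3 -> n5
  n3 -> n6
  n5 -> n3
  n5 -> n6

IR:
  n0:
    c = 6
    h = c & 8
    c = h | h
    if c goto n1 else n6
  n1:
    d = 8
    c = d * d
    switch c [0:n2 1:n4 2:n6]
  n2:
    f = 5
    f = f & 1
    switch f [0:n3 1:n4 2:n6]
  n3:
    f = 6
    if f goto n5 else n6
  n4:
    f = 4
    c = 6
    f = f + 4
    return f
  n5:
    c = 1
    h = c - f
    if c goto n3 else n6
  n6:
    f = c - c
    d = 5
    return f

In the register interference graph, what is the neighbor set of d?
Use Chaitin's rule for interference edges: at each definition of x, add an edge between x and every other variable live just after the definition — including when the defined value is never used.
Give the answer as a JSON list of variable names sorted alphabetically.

Per-block:
  n0: def={c,h} ue=∅
  n1: def={c,d} ue=∅
  n2: def={f} ue=∅
  n3: def={f} ue=∅
  n4: def={c,f} ue=∅
  n5: def={c,h} ue={f}
  n6: def={d,f} ue={c}

Live sets:
  n0: in=∅ out={c}
  n1: in=∅ out={c}
  n2: in={c} out={c}
  n3: in={c} out={c,f}
  n4: in=∅ out=∅
  n5: in={f} out={c}
  n6: in={c} out=∅

Interference:
  c: {f,h}
  d: {f}
  f: {c,d}
  h: {c}

N(d) = ["f"]

Answer: ["f"]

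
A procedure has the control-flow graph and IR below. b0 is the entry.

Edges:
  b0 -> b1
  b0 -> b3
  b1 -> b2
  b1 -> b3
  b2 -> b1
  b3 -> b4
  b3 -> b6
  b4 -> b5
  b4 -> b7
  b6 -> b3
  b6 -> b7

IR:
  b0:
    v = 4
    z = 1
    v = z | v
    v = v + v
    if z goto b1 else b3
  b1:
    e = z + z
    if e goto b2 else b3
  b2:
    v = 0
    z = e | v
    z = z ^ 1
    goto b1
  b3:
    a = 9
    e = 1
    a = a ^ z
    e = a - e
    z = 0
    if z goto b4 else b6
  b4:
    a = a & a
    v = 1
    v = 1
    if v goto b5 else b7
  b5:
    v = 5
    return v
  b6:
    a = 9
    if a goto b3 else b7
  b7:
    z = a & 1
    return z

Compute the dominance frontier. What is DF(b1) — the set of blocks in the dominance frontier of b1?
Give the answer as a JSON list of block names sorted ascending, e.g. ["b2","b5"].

Answer: ["b1", "b3"]

Derivation:
idom tree: b1←b0 b2←b1 b3←b0 b4←b3 b5←b4 b6←b3 b7←b3
Join-block Dom:
  b1: preds {b0,b2}: {b0} ∩ {b0,b1,b2} = {b0}; idom=b0
  b3: preds {b0,b1,b6}: {b0} ∩ {b0,b1} ∩ {b0,b3,b6} = {b0}; idom=b0
  b7: preds {b4,b6}: {b0,b3,b4} ∩ {b0,b3,b6} = {b0,b3}; idom=b3

DF walk-up:
  b1←b0: walk · to b0
  b1←b2: walk b2→b1 to b0
  b3←b0: walk · to b0
  b3←b1: walk b1 to b0
  b3←b6: walk b6→b3 to b0
  b7←b4: walk b4 to b3
  b7←b6: walk b6 to b3
  b0 → ∅
  b1 → {b1,b3}
  b2 → {b1}
  b3 → {b3}
  b4 → {b7}
  b5 → ∅
  b6 → {b3,b7}
  b7 → ∅

DF(b1) = ["b1", "b3"]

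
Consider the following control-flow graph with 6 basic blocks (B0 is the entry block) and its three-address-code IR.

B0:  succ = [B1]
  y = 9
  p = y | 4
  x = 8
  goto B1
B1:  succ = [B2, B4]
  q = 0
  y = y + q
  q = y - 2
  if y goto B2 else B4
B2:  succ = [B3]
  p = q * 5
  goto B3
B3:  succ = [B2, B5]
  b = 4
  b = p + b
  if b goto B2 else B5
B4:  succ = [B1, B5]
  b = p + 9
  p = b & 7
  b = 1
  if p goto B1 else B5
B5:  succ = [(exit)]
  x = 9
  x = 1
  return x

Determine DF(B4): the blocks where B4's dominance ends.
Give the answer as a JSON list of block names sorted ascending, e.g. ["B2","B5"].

idom tree: B1←B0 B2←B1 B3←B2 B4←B1 B5←B1
Join-block Dom:
  B1: preds {B0,B4}: {B0} ∩ {B0,B1,B4} = {B0}; idom=B0
  B2: preds {B1,B3}: {B0,B1} ∩ {B0,B1,B2,B3} = {B0,B1}; idom=B1
  B5: preds {B3,B4}: {B0,B1,B2,B3} ∩ {B0,B1,B4} = {B0,B1}; idom=B1

DF derivation:
  join B1 pred B0: · stop@B0
  join B1 pred B4: B4→B1 stop@B0
  join B2 pred B1: · stop@B1
  join B2 pred B3: B3→B2 stop@B1
  join B5 pred B3: B3→B2 stop@B1
  join B5 pred B4: B4 stop@B1
  B0 → ∅
  B1 → {B1}
  B2 → {B2,B5}
  B3 → {B2,B5}
  B4 → {B1,B5}
  B5 → ∅

DF(B4) = ["B1", "B5"]

Answer: ["B1", "B5"]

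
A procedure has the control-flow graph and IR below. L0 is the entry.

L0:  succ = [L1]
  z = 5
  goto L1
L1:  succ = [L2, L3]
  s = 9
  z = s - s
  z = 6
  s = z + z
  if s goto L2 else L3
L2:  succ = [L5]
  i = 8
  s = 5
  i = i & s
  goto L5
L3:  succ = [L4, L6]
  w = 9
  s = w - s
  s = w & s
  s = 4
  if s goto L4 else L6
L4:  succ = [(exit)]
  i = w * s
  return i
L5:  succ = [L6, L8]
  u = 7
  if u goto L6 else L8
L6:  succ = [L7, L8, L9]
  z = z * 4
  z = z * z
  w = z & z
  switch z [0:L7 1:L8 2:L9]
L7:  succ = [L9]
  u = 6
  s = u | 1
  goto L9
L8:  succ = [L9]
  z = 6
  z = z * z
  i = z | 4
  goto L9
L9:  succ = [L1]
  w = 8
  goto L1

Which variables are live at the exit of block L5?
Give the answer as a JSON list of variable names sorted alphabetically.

Answer: ["z"]

Derivation:
Per-block:
  L0: {z} / ∅
  L1: {s,z} / ∅
  L2: {i,s} / ∅
  L3: {s,w} / {s}
  L4: {i} / {s,w}
  L5: {u} / ∅
  L6: {w,z} / {z}
  L7: {s,u} / ∅
  L8: {i,z} / ∅
  L9: {w} / ∅

Liveness:
  L0 li=∅ lo=∅
  L1 li=∅ lo={s,z}
  L2 li={z} lo={z}
  L3 li={s,z} lo={s,w,z}
  L4 li={s,w} lo=∅
  L5 li={z} lo={z}
  L6 li={z} lo=∅
  L7 li=∅ lo=∅
  L8 li=∅ lo=∅
  L9 li=∅ lo=∅

live-out(L5) = ["z"]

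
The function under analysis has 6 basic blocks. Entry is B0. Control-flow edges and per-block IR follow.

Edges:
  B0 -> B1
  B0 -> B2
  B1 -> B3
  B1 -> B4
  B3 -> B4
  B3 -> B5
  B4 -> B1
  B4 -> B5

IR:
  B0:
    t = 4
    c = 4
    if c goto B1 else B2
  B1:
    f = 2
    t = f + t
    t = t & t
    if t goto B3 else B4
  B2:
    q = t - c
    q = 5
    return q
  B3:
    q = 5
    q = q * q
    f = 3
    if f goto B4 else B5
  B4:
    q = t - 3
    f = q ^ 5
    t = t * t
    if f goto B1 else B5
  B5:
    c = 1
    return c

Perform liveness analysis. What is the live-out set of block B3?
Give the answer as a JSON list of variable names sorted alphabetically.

Block summaries:
  B0 def {c,t} use ∅
  B1 def {f,t} use {t}
  B2 def {q} use {c,t}
  B3 def {f,q} use ∅
  B4 def {f,q,t} use {t}
  B5 def {c} use ∅

Live sets:
  live B0: ∅→{c,t}
  live B1: {t}→{t}
  live B2: {c,t}→∅
  live B3: {t}→{t}
  live B4: {t}→{t}
  live B5: ∅→∅

live-out(B3) = ["t"]

Answer: ["t"]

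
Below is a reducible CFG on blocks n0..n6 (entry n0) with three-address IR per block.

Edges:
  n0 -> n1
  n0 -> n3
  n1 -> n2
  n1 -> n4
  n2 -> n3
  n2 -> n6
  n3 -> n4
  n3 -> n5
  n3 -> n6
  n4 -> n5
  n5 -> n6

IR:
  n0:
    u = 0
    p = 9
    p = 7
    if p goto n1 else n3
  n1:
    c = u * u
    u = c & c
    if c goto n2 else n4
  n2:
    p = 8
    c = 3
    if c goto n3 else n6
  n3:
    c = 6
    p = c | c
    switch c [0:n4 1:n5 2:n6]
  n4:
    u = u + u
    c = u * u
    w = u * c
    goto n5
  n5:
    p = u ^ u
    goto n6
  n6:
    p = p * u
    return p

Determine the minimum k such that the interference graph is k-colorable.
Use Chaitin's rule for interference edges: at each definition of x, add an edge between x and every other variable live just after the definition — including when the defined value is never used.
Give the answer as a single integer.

Answer: 3

Working:
Per-block:
  n0: {p,u} / ∅
  n1: {c,u} / {u}
  n2: {c,p} / ∅
  n3: {c,p} / ∅
  n4: {c,u,w} / {u}
  n5: {p} / {u}
  n6: {p} / {p,u}

Liveness:
  n0: in=∅ out={u}
  n1: in={u} out={u}
  n2: in={u} out={p,u}
  n3: in={u} out={p,u}
  n4: in={u} out={u}
  n5: in={u} out={p,u}
  n6: in={p,u} out=∅

Interfere edges:
  c: {p,u}
  p: {c,u}
  u: {c,p,w}
  w: {u}

Chromatic number:
  lower bound: {c,p,u} mutually conflict ⇒ χ ≥ 3
  assign c→R1 p→R2 u→R0 w→R1 — no edge inside a register ⇒ χ ≤ 3
  χ = 3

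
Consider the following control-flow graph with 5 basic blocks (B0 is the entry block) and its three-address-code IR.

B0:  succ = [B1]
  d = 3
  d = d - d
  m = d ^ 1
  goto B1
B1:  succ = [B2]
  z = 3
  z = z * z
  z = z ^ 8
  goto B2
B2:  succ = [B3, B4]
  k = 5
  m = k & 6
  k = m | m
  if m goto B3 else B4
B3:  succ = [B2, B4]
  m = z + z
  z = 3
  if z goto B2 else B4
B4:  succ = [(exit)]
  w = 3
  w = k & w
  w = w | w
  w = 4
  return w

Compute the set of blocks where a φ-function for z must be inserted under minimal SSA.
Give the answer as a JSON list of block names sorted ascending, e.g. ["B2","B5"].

Answer: ["B2", "B4"]

Working:
idom tree: B1←B0 B2←B1 B3←B2 B4←B2
Dom∩ at merges:
  B2: preds {B1,B3}: {B0,B1} ∩ {B0,B1,B2,B3} = {B0,B1}; idom=B1
  B4: preds {B2,B3}: {B0,B1,B2} ∩ {B0,B1,B2,B3} = {B0,B1,B2}; idom=B2

DF walk-up:
  join B2 pred B1: · stop@B1
  join B2 pred B3: B3→B2 stop@B1
  join B4 pred B2: · stop@B2
  join B4 pred B3: B3 stop@B2
  B0: DF=∅
  B1: DF=∅
  B2: DF={B2}
  B3: DF={B2,B4}
  B4: DF=∅

φ for z: defs {B1,B3}
  DF⁺ = {B2,B4}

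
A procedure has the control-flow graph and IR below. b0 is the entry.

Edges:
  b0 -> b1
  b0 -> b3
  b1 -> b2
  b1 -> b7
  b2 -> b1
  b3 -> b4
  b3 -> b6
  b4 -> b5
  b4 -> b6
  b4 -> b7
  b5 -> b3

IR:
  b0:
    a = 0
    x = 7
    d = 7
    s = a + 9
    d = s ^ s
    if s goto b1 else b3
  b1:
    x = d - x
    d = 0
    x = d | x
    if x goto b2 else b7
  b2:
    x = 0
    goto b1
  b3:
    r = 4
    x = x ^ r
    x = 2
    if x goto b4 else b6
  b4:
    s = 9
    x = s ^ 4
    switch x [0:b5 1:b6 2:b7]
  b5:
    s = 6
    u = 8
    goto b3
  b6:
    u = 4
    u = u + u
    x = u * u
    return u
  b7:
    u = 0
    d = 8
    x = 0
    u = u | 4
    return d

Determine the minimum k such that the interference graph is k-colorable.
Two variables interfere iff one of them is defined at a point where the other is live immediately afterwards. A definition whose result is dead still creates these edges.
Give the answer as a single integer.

Answer: 3

Working:
Block summaries:
  b0: def={a,d,s,x} ue=∅
  b1: def={d,x} ue={d,x}
  b2: def={x} ue=∅
  b3: def={r,x} ue={x}
  b4: def={s,x} ue=∅
  b5: def={s,u} ue=∅
  b6: def={u,x} ue=∅
  b7: def={d,u,x} ue=∅

Backward fixpoint:
  b0 li=∅ lo={d,x}
  b1 li={d,x} lo={d}
  b2 li={d} lo={d,x}
  b3 li={x} lo=∅
  b4 li=∅ lo={x}
  b5 li={x} lo={x}
  b6 li=∅ lo=∅
  b7 li=∅ lo=∅

Conflict graph:
  a↔{d,x}
  d↔{a,s,u,x}
  r↔{x}
  s↔{d,x}
  u↔{d,x}
  x↔{a,d,r,s,u}

Chromatic number:
  lower bound: {a,d,x} mutually conflict ⇒ χ ≥ 3
  assign a→r2 d→r1 r→r1 s→r2 u→r2 x→r0 — no edge inside a register ⇒ χ ≤ 3
  χ = 3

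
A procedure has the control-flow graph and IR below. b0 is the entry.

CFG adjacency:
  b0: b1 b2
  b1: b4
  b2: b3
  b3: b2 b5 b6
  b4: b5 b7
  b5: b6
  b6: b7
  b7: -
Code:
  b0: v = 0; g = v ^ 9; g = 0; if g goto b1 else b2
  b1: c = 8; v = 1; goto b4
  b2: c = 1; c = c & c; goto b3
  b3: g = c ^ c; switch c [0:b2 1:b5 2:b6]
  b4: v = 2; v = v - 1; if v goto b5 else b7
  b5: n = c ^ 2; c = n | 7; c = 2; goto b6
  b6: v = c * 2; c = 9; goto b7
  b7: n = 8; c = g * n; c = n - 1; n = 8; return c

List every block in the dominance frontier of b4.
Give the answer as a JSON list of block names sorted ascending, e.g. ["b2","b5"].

Answer: ["b5", "b7"]

Working:
idom tree: b1←b0 b2←b0 b3←b2 b4←b1 b5←b0 b6←b0 b7←b0
Dom at joins:
  b2: preds {b0,b3}: {b0} ∩ {b0,b2,b3} = {b0}; idom=b0
  b5: preds {b3,b4}: {b0,b2,b3} ∩ {b0,b1,b4} = {b0}; idom=b0
  b6: preds {b3,b5}: {b0,b2,b3} ∩ {b0,b5} = {b0}; idom=b0
  b7: preds {b4,b6}: {b0,b1,b4} ∩ {b0,b6} = {b0}; idom=b0

Frontier:
  b2←b0: walk · to b0
  b2←b3: walk b3→b2 to b0
  b5←b3: walk b3→b2 to b0
  b5←b4: walk b4→b1 to b0
  b6←b3: walk b3→b2 to b0
  b6←b5: walk b5 to b0
  b7←b4: walk b4→b1 to b0
  b7←b6: walk b6 to b0
  b0 → ∅
  b1 → {b5,b7}
  b2 → {b2,b5,b6}
  b3 → {b2,b5,b6}
  b4 → {b5,b7}
  b5 → {b6}
  b6 → {b7}
  b7 → ∅

DF(b4) = ["b5", "b7"]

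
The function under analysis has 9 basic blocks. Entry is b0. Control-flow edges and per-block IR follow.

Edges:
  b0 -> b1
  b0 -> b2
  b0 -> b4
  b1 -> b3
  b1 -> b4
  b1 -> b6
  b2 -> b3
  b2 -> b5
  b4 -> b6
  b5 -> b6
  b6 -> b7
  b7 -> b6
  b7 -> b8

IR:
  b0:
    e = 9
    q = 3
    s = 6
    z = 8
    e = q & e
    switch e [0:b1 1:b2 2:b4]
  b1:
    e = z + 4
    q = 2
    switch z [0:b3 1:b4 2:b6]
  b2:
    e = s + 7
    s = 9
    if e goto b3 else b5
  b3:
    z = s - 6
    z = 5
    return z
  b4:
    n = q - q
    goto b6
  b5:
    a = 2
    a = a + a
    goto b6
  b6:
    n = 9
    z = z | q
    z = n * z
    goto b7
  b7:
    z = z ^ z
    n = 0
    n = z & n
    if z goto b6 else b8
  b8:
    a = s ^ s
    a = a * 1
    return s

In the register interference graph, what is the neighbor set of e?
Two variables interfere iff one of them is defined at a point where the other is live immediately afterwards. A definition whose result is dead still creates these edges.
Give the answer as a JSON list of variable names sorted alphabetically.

Answer: ["q", "s", "z"]

Analysis:
def/use:
  b0: def={e,q,s,z} ue=∅
  b1: def={e,q} ue={z}
  b2: def={e,s} ue={s}
  b3: def={z} ue={s}
  b4: def={n} ue={q}
  b5: def={a} ue=∅
  b6: def={n,z} ue={q,z}
  b7: def={n,z} ue={z}
  b8: def={a} ue={s}

Backward fixpoint:
  live b0: ∅→{q,s,z}
  live b1: {s,z}→{q,s,z}
  live b2: {q,s,z}→{q,s,z}
  live b3: {s}→∅
  live b4: {q,s,z}→{q,s,z}
  live b5: {q,s,z}→{q,s,z}
  live b6: {q,s,z}→{q,s,z}
  live b7: {q,s,z}→{q,s,z}
  live b8: {s}→∅

Conflict graph:
  a: {q,s,z}
  e: {q,s,z}
  n: {q,s,z}
  q: {a,e,n,s,z}
  s: {a,e,n,q,z}
  z: {a,e,n,q,s}

N(e) = ["q", "s", "z"]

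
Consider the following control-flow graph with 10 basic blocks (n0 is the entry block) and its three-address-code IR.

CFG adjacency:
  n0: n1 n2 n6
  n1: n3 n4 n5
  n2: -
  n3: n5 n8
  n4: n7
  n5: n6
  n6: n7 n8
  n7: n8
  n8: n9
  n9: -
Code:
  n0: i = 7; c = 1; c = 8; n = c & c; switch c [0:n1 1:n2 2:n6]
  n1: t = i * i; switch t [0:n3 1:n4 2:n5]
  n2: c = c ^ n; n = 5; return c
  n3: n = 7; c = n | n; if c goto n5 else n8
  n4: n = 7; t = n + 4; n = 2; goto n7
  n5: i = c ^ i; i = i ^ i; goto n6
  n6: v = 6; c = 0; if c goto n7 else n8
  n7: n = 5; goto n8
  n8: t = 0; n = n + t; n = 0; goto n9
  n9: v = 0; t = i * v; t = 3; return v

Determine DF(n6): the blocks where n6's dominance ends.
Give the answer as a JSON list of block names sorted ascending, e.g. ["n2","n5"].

idom tree: n1←n0 n2←n0 n3←n1 n4←n1 n5←n1 n6←n0 n7←n0 n8←n0 n9←n8
Join-block Dom:
  n5: preds {n1,n3}: {n0,n1} ∩ {n0,n1,n3} = {n0,n1}; idom=n1
  n6: preds {n0,n5}: {n0} ∩ {n0,n1,n5} = {n0}; idom=n0
  n7: preds {n4,n6}: {n0,n1,n4} ∩ {n0,n6} = {n0}; idom=n0
  n8: preds {n3,n6,n7}: {n0,n1,n3} ∩ {n0,n6} ∩ {n0,n7} = {n0}; idom=n0

Frontier:
  join n5 pred n1: · stop@n1
  join n5 pred n3: n3 stop@n1
  join n6 pred n0: · stop@n0
  join n6 pred n5: n5→n1 stop@n0
  join n7 pred n4: n4→n1 stop@n0
  join n7 pred n6: n6 stop@n0
  join n8 pred n3: n3→n1 stop@n0
  join n8 pred n6: n6 stop@n0
  join n8 pred n7: n7 stop@n0
  n0: DF=∅
  n1: DF={n6,n7,n8}
  n2: DF=∅
  n3: DF={n5,n8}
  n4: DF={n7}
  n5: DF={n6}
  n6: DF={n7,n8}
  n7: DF={n8}
  n8: DF=∅
  n9: DF=∅

DF(n6) = ["n7", "n8"]

Answer: ["n7", "n8"]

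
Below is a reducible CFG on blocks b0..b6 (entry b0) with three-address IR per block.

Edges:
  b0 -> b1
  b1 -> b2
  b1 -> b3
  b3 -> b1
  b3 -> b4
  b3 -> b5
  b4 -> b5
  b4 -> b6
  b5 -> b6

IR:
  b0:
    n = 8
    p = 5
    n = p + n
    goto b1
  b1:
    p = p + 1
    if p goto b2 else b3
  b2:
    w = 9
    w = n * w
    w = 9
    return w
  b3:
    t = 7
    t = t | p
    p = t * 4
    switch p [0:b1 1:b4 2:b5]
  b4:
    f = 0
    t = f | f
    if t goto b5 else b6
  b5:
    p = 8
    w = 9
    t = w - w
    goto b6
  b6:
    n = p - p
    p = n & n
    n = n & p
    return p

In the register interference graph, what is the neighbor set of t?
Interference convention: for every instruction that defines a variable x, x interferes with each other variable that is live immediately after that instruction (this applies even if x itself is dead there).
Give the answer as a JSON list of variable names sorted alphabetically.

Answer: ["n", "p"]

Analysis:
Block summaries:
  b0: def={n,p} ue=∅
  b1: def={p} ue={p}
  b2: def={w} ue={n}
  b3: def={p,t} ue={p}
  b4: def={f,t} ue=∅
  b5: def={p,t,w} ue=∅
  b6: def={n,p} ue={p}

Liveness:
  b0 li=∅ lo={n,p}
  b1 li={n,p} lo={n,p}
  b2 li={n} lo=∅
  b3 li={n,p} lo={n,p}
  b4 li={p} lo={p}
  b5 li=∅ lo={p}
  b6 li={p} lo=∅

Conflict graph:
  f — {p}
  n — {p,t,w}
  p — {f,n,t,w}
  t — {n,p}
  w — {n,p}

N(t) = ["n", "p"]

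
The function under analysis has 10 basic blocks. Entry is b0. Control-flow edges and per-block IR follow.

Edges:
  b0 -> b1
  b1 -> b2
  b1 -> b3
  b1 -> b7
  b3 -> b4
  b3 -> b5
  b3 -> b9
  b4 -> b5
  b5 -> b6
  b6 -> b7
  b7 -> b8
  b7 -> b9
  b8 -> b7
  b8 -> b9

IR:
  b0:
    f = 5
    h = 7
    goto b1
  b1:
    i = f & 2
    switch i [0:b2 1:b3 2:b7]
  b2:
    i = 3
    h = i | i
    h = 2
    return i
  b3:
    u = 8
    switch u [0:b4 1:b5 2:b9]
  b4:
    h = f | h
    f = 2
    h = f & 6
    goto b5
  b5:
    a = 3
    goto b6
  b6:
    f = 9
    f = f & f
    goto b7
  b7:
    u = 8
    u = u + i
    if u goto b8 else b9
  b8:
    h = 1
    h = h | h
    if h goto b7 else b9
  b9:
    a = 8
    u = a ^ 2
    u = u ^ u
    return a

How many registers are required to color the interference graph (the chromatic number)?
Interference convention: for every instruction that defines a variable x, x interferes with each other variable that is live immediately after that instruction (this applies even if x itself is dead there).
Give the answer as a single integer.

Per-block:
  b0: {f,h} / ∅
  b1: {i} / {f}
  b2: {h,i} / ∅
  b3: {u} / ∅
  b4: {f,h} / {f,h}
  b5: {a} / ∅
  b6: {f} / ∅
  b7: {u} / {i}
  b8: {h} / ∅
  b9: {a,u} / ∅

Backward fixpoint:
  live b0: ∅→{f,h}
  live b1: {f,h}→{f,h,i}
  live b2: ∅→∅
  live b3: {f,h,i}→{f,h,i}
  live b4: {f,h,i}→{i}
  live b5: {i}→{i}
  live b6: {i}→{i}
  live b7: {i}→{i}
  live b8: {i}→{i}
  live b9: ∅→∅

Interference:
  a: {i,u}
  f: {h,i,u}
  h: {f,i,u}
  i: {a,f,h,u}
  u: {a,f,h,i}

Chromatic number:
  clique {f,h,i,u} ⇒ need ≥ 4
  4-colouring: c0={i}  c1={u}  c2={a,f}  c3={h}
  χ = 4

Answer: 4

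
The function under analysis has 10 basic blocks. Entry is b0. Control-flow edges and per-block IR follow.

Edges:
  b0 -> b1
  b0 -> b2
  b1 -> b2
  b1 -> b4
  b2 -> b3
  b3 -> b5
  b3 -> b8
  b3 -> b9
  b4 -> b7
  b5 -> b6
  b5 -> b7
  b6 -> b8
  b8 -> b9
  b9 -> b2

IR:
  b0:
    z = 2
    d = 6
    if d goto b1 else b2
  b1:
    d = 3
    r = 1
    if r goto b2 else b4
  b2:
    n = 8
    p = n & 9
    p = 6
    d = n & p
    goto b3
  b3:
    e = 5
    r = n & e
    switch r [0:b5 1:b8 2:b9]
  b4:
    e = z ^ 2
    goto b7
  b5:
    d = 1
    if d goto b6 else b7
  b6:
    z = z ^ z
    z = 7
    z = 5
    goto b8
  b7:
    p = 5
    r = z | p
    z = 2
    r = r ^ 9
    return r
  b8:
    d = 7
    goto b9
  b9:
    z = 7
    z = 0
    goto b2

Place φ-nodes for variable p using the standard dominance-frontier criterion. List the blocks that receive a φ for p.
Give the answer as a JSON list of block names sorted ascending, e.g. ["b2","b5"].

idom tree: b1←b0 b2←b0 b3←b2 b4←b1 b5←b3 b6←b5 b7←b0 b8←b3 b9←b3
Dom∩ at merges:
  b2: preds {b0,b1,b9}: {b0} ∩ {b0,b1} ∩ {b0,b2,b3,b9} = {b0}; idom=b0
  b7: preds {b4,b5}: {b0,b1,b4} ∩ {b0,b2,b3,b5} = {b0}; idom=b0
  b8: preds {b3,b6}: {b0,b2,b3} ∩ {b0,b2,b3,b5,b6} = {b0,b2,b3}; idom=b3
  b9: preds {b3,b8}: {b0,b2,b3} ∩ {b0,b2,b3,b8} = {b0,b2,b3}; idom=b3

Frontier:
  b2←b0: walk · to b0
  b2←b1: walk b1 to b0
  b2←b9: walk b9→b3→b2 to b0
  b7←b4: walk b4→b1 to b0
  b7←b5: walk b5→b3→b2 to b0
  b8←b3: walk · to b3
  b8←b6: walk b6→b5 to b3
  b9←b3: walk · to b3
  b9←b8: walk b8 to b3
  b0: DF=∅
  b1: DF={b2,b7}
  b2: DF={b2,b7}
  b3: DF={b2,b7}
  b4: DF={b7}
  b5: DF={b7,b8}
  b6: DF={b8}
  b7: DF=∅
  b8: DF={b9}
  b9: DF={b2}

φ for p: defs {b2,b7}
  DF⁺ = {b2,b7}

Answer: ["b2", "b7"]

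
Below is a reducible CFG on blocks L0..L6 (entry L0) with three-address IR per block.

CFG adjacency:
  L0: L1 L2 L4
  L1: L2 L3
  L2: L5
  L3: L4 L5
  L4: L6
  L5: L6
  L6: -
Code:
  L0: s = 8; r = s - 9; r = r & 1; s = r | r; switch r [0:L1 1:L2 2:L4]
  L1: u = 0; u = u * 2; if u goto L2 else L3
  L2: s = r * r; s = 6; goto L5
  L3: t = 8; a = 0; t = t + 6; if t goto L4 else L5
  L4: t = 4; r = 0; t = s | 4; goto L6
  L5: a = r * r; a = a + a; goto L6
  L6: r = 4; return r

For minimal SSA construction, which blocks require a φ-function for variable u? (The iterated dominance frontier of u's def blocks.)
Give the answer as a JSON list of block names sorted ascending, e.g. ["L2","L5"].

idom tree: L1←L0 L2←L0 L3←L1 L4←L0 L5←L0 L6←L0
Dom∩ at merges:
  L2: preds {L0,L1}: {L0} ∩ {L0,L1} = {L0}; idom=L0
  L4: preds {L0,L3}: {L0} ∩ {L0,L1,L3} = {L0}; idom=L0
  L5: preds {L2,L3}: {L0,L2} ∩ {L0,L1,L3} = {L0}; idom=L0
  L6: preds {L4,L5}: {L0,L4} ∩ {L0,L5} = {L0}; idom=L0

Frontier:
  join L2 pred L0: · stop@L0
  join L2 pred L1: L1 stop@L0
  join L4 pred L0: · stop@L0
  join L4 pred L3: L3→L1 stop@L0
  join L5 pred L2: L2 stop@L0
  join L5 pred L3: L3→L1 stop@L0
  join L6 pred L4: L4 stop@L0
  join L6 pred L5: L5 stop@L0
  L0 → ∅
  L1 → {L2,L4,L5}
  L2 → {L5}
  L3 → {L4,L5}
  L4 → {L6}
  L5 → {L6}
  L6 → ∅

φ for u: defs {L1}
  DF⁺ = {L2,L4,L5,L6}

Answer: ["L2", "L4", "L5", "L6"]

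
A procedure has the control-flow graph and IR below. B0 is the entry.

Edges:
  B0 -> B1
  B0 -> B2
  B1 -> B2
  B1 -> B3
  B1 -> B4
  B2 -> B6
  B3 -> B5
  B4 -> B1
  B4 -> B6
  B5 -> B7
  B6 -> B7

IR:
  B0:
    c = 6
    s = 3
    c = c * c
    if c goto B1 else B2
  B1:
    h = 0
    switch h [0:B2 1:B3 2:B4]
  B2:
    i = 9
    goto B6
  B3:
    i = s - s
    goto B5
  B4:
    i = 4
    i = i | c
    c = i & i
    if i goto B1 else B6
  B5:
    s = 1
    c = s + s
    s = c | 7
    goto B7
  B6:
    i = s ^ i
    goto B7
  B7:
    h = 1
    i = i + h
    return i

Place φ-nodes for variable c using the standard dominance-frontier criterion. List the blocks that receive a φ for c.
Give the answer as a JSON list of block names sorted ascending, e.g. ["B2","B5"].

Answer: ["B1", "B2", "B6", "B7"]

Analysis:
idom tree: B1←B0 B2←B0 B3←B1 B4←B1 B5←B3 B6←B0 B7←B0
Dom at joins:
  B1: preds {B0,B4}: {B0} ∩ {B0,B1,B4} = {B0}; idom=B0
  B2: preds {B0,B1}: {B0} ∩ {B0,B1} = {B0}; idom=B0
  B6: preds {B2,B4}: {B0,B2} ∩ {B0,B1,B4} = {B0}; idom=B0
  B7: preds {B5,B6}: {B0,B1,B3,B5} ∩ {B0,B6} = {B0}; idom=B0

Frontier:
  B1←B0: walk · to B0
  B1←B4: walk B4→B1 to B0
  B2←B0: walk · to B0
  B2←B1: walk B1 to B0
  B6←B2: walk B2 to B0
  B6←B4: walk B4→B1 to B0
  B7←B5: walk B5→B3→B1 to B0
  B7←B6: walk B6 to B0
  DF(B0)=∅
  DF(B1)={B1,B2,B6,B7}
  DF(B2)={B6}
  DF(B3)={B7}
  DF(B4)={B1,B6}
  DF(B5)={B7}
  DF(B6)={B7}
  DF(B7)=∅

φ for c: defs {B0,B4,B5}
  DF⁺ = {B1,B2,B6,B7}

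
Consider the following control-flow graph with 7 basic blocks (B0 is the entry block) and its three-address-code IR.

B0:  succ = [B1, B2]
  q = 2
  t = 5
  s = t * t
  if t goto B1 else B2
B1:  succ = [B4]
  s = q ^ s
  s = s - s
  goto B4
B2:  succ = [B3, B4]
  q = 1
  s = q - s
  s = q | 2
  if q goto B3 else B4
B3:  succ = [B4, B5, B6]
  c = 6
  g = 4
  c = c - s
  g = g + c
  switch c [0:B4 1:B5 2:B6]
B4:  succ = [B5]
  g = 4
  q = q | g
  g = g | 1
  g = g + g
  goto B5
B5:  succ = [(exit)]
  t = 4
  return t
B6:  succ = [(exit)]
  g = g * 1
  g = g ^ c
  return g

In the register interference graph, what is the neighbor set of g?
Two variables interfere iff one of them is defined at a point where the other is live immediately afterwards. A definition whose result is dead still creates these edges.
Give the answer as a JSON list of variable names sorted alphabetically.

def/use:
  B0: def={q,s,t} ue=∅
  B1: def={s} ue={q,s}
  B2: def={q,s} ue={s}
  B3: def={c,g} ue={s}
  B4: def={g,q} ue={q}
  B5: def={t} ue=∅
  B6: def={g} ue={c,g}

Liveness:
  live B0: ∅→{q,s}
  live B1: {q,s}→{q}
  live B2: {s}→{q,s}
  live B3: {q,s}→{c,g,q}
  live B4: {q}→∅
  live B5: ∅→∅
  live B6: {c,g}→∅

Interference:
  c: {g,q,s}
  g: {c,q,s}
  q: {c,g,s,t}
  s: {c,g,q,t}
  t: {q,s}

N(g) = ["c", "q", "s"]

Answer: ["c", "q", "s"]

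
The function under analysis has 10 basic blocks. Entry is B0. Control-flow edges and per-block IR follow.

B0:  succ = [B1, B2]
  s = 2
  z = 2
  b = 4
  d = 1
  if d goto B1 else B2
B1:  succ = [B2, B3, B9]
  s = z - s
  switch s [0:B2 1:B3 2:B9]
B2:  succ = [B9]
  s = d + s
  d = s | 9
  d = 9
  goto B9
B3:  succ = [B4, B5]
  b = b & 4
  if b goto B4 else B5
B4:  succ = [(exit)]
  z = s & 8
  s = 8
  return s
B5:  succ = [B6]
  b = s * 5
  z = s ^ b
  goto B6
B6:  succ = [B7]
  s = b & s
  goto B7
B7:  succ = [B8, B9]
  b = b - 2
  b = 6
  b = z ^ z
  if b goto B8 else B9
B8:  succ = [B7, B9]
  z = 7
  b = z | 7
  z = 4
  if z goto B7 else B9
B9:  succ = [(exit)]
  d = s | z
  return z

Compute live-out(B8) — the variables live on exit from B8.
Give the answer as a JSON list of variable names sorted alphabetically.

def/use:
  B0: def={b,d,s,z} ue=∅
  B1: def={s} ue={s,z}
  B2: def={d,s} ue={d,s}
  B3: def={b} ue={b}
  B4: def={s,z} ue={s}
  B5: def={b,z} ue={s}
  B6: def={s} ue={b,s}
  B7: def={b} ue={b,z}
  B8: def={b,z} ue=∅
  B9: def={d} ue={s,z}

Liveness:
  live B0: ∅→{b,d,s,z}
  live B1: {b,d,s,z}→{b,d,s,z}
  live B2: {d,s,z}→{s,z}
  live B3: {b,s}→{s}
  live B4: {s}→∅
  live B5: {s}→{b,s,z}
  live B6: {b,s,z}→{b,s,z}
  live B7: {b,s,z}→{s,z}
  live B8: {s}→{b,s,z}
  live B9: {s,z}→∅

live-out(B8) = ["b", "s", "z"]

Answer: ["b", "s", "z"]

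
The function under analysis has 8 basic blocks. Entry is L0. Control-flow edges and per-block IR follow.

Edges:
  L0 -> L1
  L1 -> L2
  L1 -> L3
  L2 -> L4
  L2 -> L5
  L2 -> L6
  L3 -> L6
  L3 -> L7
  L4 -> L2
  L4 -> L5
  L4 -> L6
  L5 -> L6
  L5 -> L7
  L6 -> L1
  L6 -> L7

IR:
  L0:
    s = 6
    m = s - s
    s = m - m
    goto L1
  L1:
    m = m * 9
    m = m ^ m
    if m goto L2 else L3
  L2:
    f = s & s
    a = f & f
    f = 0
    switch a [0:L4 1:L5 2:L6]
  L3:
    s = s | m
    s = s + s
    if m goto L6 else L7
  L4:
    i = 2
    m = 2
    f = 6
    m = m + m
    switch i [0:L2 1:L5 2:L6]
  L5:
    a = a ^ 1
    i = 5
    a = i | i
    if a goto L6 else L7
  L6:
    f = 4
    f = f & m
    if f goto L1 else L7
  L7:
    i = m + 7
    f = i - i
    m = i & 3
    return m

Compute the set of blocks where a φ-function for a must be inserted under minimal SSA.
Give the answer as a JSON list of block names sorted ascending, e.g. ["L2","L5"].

idom tree: L1←L0 L2←L1 L3←L1 L4←L2 L5←L2 L6←L1 L7←L1
Join-block Dom:
  L1: preds {L0,L6}: {L0} ∩ {L0,L1,L6} = {L0}; idom=L0
  L2: preds {L1,L4}: {L0,L1} ∩ {L0,L1,L2,L4} = {L0,L1}; idom=L1
  L5: preds {L2,L4}: {L0,L1,L2} ∩ {L0,L1,L2,L4} = {L0,L1,L2}; idom=L2
  L6: preds {L2,L3,L4,L5}: {L0,L1,L2} ∩ {L0,L1,L3} ∩ {L0,L1,L2,L4} ∩ {L0,L1,L2,L5} = {L0,L1}; idom=L1
  L7: preds {L3,L5,L6}: {L0,L1,L3} ∩ {L0,L1,L2,L5} ∩ {L0,L1,L6} = {L0,L1}; idom=L1

DF walk-up:
  join L1 pred L0: · stop@L0
  join L1 pred L6: L6→L1 stop@L0
  join L2 pred L1: · stop@L1
  join L2 pred L4: L4→L2 stop@L1
  join L5 pred L2: · stop@L2
  join L5 pred L4: L4 stop@L2
  join L6 pred L2: L2 stop@L1
  join L6 pred L3: L3 stop@L1
  join L6 pred L4: L4→L2 stop@L1
  join L6 pred L5: L5→L2 stop@L1
  join L7 pred L3: L3 stop@L1
  join L7 pred L5: L5→L2 stop@L1
  join L7 pred L6: L6 stop@L1
  DF(L0)=∅
  DF(L1)={L1}
  DF(L2)={L2,L6,L7}
  DF(L3)={L6,L7}
  DF(L4)={L2,L5,L6}
  DF(L5)={L6,L7}
  DF(L6)={L1,L7}
  DF(L7)=∅

φ for a: defs {L2,L5}
  DF⁺ = {L1,L2,L6,L7}

Answer: ["L1", "L2", "L6", "L7"]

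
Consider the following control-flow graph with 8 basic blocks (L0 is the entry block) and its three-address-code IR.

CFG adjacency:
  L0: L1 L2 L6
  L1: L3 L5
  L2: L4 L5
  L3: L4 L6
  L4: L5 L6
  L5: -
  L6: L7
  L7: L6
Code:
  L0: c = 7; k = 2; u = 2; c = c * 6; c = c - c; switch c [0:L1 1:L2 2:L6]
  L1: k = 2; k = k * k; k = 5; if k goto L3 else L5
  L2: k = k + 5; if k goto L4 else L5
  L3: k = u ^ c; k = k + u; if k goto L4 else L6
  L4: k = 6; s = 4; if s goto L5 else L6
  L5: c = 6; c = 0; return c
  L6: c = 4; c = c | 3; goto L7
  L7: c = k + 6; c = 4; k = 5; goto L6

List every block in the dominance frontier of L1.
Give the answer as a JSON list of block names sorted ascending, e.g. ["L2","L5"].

idom tree: L1←L0 L2←L0 L3←L1 L4←L0 L5←L0 L6←L0 L7←L6
Dom∩ at merges:
  L4: preds {L2,L3}: {L0,L2} ∩ {L0,L1,L3} = {L0}; idom=L0
  L5: preds {L1,L2,L4}: {L0,L1} ∩ {L0,L2} ∩ {L0,L4} = {L0}; idom=L0
  L6: preds {L0,L3,L4,L7}: {L0} ∩ {L0,L1,L3} ∩ {L0,L4} ∩ {L0,L6,L7} = {L0}; idom=L0

DF derivation:
  L4←L2: walk L2 to L0
  L4←L3: walk L3→L1 to L0
  L5←L1: walk L1 to L0
  L5←L2: walk L2 to L0
  L5←L4: walk L4 to L0
  L6←L0: walk · to L0
  L6←L3: walk L3→L1 to L0
  L6←L4: walk L4 to L0
  L6←L7: walk L7→L6 to L0
  DF(L0)=∅
  DF(L1)={L4,L5,L6}
  DF(L2)={L4,L5}
  DF(L3)={L4,L6}
  DF(L4)={L5,L6}
  DF(L5)=∅
  DF(L6)={L6}
  DF(L7)={L6}

DF(L1) = ["L4", "L5", "L6"]

Answer: ["L4", "L5", "L6"]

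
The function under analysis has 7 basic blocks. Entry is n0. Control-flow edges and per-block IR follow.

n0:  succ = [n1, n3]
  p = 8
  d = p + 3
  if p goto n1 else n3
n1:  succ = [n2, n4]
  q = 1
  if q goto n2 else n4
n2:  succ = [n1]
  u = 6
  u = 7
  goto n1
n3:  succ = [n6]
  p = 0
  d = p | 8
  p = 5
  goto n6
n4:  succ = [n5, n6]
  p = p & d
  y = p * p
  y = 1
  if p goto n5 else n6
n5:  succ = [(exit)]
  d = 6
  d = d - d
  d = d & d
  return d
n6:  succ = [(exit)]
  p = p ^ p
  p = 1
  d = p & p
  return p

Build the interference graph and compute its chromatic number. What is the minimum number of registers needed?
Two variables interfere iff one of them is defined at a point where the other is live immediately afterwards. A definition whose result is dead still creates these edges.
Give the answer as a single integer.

def/use:
  n0 def {d,p} use ∅
  n1 def {q} use ∅
  n2 def {u} use ∅
  n3 def {d,p} use ∅
  n4 def {p,y} use {d,p}
  n5 def {d} use ∅
  n6 def {d,p} use {p}

Liveness:
  live n0: ∅→{d,p}
  live n1: {d,p}→{d,p}
  live n2: {d,p}→{d,p}
  live n3: ∅→{p}
  live n4: {d,p}→{p}
  live n5: ∅→∅
  live n6: {p}→∅

Conflict graph:
  d↔{p,q,u}
  p↔{d,q,u,y}
  q↔{d,p}
  u↔{d,p}
  y↔{p}

Registers:
  {d,p,q} pairwise interfere (3-clique) ⇒ χ ≥ 3
  3-colouring: r0={p}  r1={d,y}  r2={q,u}
  χ = 3

Answer: 3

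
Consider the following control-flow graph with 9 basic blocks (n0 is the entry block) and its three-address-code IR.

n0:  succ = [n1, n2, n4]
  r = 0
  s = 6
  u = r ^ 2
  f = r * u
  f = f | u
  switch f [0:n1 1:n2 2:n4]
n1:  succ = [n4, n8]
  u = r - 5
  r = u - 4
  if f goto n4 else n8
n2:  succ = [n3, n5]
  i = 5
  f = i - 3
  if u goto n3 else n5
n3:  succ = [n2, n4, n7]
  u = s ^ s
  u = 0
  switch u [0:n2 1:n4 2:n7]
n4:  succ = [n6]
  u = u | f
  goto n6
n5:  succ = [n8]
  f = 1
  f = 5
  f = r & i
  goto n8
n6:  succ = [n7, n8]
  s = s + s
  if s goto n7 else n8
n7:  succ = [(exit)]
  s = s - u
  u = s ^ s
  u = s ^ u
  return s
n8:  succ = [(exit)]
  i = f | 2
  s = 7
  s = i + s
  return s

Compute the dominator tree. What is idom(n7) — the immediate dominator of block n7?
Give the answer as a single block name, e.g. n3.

idom tree: n1←n0 n2←n0 n3←n2 n4←n0 n5←n2 n6←n4 n7←n0 n8←n0
Dom at joins:
  n2: preds {n0,n3}: {n0} ∩ {n0,n2,n3} = {n0}; idom=n0
  n4: preds {n0,n1,n3}: {n0} ∩ {n0,n1} ∩ {n0,n2,n3} = {n0}; idom=n0
  n7: preds {n3,n6}: {n0,n2,n3} ∩ {n0,n4,n6} = {n0}; idom=n0
  n8: preds {n1,n5,n6}: {n0,n1} ∩ {n0,n2,n5} ∩ {n0,n4,n6} = {n0}; idom=n0

idom(n7) = n0

Answer: n0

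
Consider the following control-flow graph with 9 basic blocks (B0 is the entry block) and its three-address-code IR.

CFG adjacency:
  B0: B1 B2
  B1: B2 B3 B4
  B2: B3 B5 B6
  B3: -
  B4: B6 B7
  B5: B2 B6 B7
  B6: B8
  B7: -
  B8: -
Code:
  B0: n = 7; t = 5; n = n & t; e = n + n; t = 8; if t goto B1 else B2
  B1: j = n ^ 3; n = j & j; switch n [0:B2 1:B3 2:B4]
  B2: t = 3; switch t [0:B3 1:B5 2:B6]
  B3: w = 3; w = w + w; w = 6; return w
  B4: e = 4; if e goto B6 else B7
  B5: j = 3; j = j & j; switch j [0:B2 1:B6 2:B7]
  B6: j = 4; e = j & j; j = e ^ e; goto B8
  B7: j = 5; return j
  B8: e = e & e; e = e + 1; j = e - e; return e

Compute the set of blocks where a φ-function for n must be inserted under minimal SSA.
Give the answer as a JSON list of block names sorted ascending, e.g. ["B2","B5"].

Answer: ["B2", "B3", "B6", "B7"]

Working:
idom tree: B1←B0 B2←B0 B3←B0 B4←B1 B5←B2 B6←B0 B7←B0 B8←B6
Join-block Dom:
  B2: preds {B0,B1,B5}: {B0} ∩ {B0,B1} ∩ {B0,B2,B5} = {B0}; idom=B0
  B3: preds {B1,B2}: {B0,B1} ∩ {B0,B2} = {B0}; idom=B0
  B6: preds {B2,B4,B5}: {B0,B2} ∩ {B0,B1,B4} ∩ {B0,B2,B5} = {B0}; idom=B0
  B7: preds {B4,B5}: {B0,B1,B4} ∩ {B0,B2,B5} = {B0}; idom=B0

DF derivation:
  join B2 pred B0: · stop@B0
  join B2 pred B1: B1 stop@B0
  join B2 pred B5: B5→B2 stop@B0
  join B3 pred B1: B1 stop@B0
  join B3 pred B2: B2 stop@B0
  join B6 pred B2: B2 stop@B0
  join B6 pred B4: B4→B1 stop@B0
  join B6 pred B5: B5→B2 stop@B0
  join B7 pred B4: B4→B1 stop@B0
  join B7 pred B5: B5→B2 stop@B0
  B0: DF=∅
  B1: DF={B2,B3,B6,B7}
  B2: DF={B2,B3,B6,B7}
  B3: DF=∅
  B4: DF={B6,B7}
  B5: DF={B2,B6,B7}
  B6: DF=∅
  B7: DF=∅
  B8: DF=∅

φ for n: defs {B0,B1}
  DF⁺ = {B2,B3,B6,B7}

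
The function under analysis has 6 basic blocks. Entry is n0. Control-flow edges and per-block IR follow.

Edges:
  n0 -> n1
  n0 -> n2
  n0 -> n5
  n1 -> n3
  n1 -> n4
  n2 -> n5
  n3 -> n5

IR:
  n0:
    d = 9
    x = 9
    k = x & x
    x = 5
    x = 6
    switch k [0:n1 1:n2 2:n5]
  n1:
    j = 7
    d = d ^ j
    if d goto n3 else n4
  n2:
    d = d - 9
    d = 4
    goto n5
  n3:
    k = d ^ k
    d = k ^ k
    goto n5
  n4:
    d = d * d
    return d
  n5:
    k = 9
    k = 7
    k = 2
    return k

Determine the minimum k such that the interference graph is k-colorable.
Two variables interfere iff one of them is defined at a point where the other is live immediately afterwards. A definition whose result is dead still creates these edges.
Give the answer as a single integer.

Answer: 3

Derivation:
Block summaries:
  n0: {d,k,x} / ∅
  n1: {d,j} / {d}
  n2: {d} / {d}
  n3: {d,k} / {d,k}
  n4: {d} / {d}
  n5: {k} / ∅

Backward fixpoint:
  n0 li=∅ lo={d,k}
  n1 li={d,k} lo={d,k}
  n2 li={d} lo=∅
  n3 li={d,k} lo=∅
  n4 li={d} lo=∅
  n5 li=∅ lo=∅

Conflict graph:
  d — {j,k,x}
  j — {d,k}
  k — {d,j,x}
  x — {d,k}

Colouring:
  clique {d,j,k} ⇒ need ≥ 3
  assign d→r0 j→r2 k→r1 x→r2 — no edge inside a register ⇒ χ ≤ 3
  χ = 3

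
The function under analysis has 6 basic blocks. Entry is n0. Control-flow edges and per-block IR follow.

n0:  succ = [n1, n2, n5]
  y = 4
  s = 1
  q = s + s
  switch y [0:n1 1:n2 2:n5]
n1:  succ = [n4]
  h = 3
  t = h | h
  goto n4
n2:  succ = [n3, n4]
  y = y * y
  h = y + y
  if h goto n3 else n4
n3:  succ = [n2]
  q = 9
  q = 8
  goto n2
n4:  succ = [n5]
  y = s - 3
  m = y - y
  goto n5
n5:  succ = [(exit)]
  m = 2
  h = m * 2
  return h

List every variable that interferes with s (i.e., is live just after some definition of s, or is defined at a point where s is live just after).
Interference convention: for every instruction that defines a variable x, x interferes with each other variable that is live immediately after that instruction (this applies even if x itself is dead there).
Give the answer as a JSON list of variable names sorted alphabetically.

Block summaries:
  n0: {q,s,y} / ∅
  n1: {h,t} / ∅
  n2: {h,y} / {y}
  n3: {q} / ∅
  n4: {m,y} / {s}
  n5: {h,m} / ∅

Backward fixpoint:
  live n0: ∅→{s,y}
  live n1: {s}→{s}
  live n2: {s,y}→{s,y}
  live n3: {s,y}→{s,y}
  live n4: {s}→∅
  live n5: ∅→∅

Interfere edges:
  h↔{s,y}
  m↔∅
  q↔{s,y}
  s↔{h,q,t,y}
  t↔{s}
  y↔{h,q,s}

N(s) = ["h", "q", "t", "y"]

Answer: ["h", "q", "t", "y"]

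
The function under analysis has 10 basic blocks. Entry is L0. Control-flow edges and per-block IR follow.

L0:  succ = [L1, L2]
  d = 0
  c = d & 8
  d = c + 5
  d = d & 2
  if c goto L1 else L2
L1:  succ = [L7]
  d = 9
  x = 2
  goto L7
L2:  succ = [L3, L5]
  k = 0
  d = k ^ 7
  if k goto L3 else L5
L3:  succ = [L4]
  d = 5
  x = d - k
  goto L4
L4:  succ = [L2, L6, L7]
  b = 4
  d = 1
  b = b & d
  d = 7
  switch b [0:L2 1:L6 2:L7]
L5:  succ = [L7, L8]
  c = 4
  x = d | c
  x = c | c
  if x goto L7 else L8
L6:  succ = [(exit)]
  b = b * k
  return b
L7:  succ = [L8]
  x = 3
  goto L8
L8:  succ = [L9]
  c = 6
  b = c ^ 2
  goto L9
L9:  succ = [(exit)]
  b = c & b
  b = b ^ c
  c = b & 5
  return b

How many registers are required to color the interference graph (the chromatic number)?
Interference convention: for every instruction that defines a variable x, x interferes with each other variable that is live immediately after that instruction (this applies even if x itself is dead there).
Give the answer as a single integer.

Per-block:
  L0: def={c,d} ue=∅
  L1: def={d,x} ue=∅
  L2: def={d,k} ue=∅
  L3: def={d,x} ue={k}
  L4: def={b,d} ue=∅
  L5: def={c,x} ue={d}
  L6: def={b} ue={b,k}
  L7: def={x} ue=∅
  L8: def={b,c} ue=∅
  L9: def={b,c} ue={b,c}

Backward fixpoint:
  live L0: ∅→∅
  live L1: ∅→∅
  live L2: ∅→{d,k}
  live L3: {k}→{k}
  live L4: {k}→{b,k}
  live L5: {d}→∅
  live L6: {b,k}→∅
  live L7: ∅→∅
  live L8: ∅→{b,c}
  live L9: {b,c}→∅

Interfere edges:
  b: {c,d,k}
  c: {b,d,x}
  d: {b,c,k}
  k: {b,d,x}
  x: {c,k}

Registers:
  lower bound: {b,c,d} mutually conflict ⇒ χ ≥ 3
  3-colouring: r0={b,x}  r1={c,k}  r2={d}
  χ = 3

Answer: 3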